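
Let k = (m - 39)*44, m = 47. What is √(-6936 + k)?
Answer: 2*I*√1646 ≈ 81.142*I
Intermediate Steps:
k = 352 (k = (47 - 39)*44 = 8*44 = 352)
√(-6936 + k) = √(-6936 + 352) = √(-6584) = 2*I*√1646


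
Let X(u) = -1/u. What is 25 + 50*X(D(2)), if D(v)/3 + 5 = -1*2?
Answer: 575/21 ≈ 27.381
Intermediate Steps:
D(v) = -21 (D(v) = -15 + 3*(-1*2) = -15 + 3*(-2) = -15 - 6 = -21)
25 + 50*X(D(2)) = 25 + 50*(-1/(-21)) = 25 + 50*(-1*(-1/21)) = 25 + 50*(1/21) = 25 + 50/21 = 575/21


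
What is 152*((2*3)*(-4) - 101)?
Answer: -19000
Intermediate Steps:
152*((2*3)*(-4) - 101) = 152*(6*(-4) - 101) = 152*(-24 - 101) = 152*(-125) = -19000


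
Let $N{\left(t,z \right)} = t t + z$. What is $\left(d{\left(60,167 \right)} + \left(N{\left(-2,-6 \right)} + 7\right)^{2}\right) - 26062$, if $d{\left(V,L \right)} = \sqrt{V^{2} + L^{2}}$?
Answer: $-26037 + \sqrt{31489} \approx -25860.0$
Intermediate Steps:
$N{\left(t,z \right)} = z + t^{2}$ ($N{\left(t,z \right)} = t^{2} + z = z + t^{2}$)
$d{\left(V,L \right)} = \sqrt{L^{2} + V^{2}}$
$\left(d{\left(60,167 \right)} + \left(N{\left(-2,-6 \right)} + 7\right)^{2}\right) - 26062 = \left(\sqrt{167^{2} + 60^{2}} + \left(\left(-6 + \left(-2\right)^{2}\right) + 7\right)^{2}\right) - 26062 = \left(\sqrt{27889 + 3600} + \left(\left(-6 + 4\right) + 7\right)^{2}\right) - 26062 = \left(\sqrt{31489} + \left(-2 + 7\right)^{2}\right) - 26062 = \left(\sqrt{31489} + 5^{2}\right) - 26062 = \left(\sqrt{31489} + 25\right) - 26062 = \left(25 + \sqrt{31489}\right) - 26062 = -26037 + \sqrt{31489}$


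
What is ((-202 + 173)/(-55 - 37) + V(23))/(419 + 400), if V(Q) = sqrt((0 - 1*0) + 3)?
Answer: 29/75348 + sqrt(3)/819 ≈ 0.0024997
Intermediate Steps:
V(Q) = sqrt(3) (V(Q) = sqrt((0 + 0) + 3) = sqrt(0 + 3) = sqrt(3))
((-202 + 173)/(-55 - 37) + V(23))/(419 + 400) = ((-202 + 173)/(-55 - 37) + sqrt(3))/(419 + 400) = (-29/(-92) + sqrt(3))/819 = (-29*(-1/92) + sqrt(3))*(1/819) = (29/92 + sqrt(3))*(1/819) = 29/75348 + sqrt(3)/819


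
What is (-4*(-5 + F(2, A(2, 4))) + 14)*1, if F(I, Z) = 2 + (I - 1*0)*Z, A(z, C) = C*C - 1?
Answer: -94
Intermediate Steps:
A(z, C) = -1 + C² (A(z, C) = C² - 1 = -1 + C²)
F(I, Z) = 2 + I*Z (F(I, Z) = 2 + (I + 0)*Z = 2 + I*Z)
(-4*(-5 + F(2, A(2, 4))) + 14)*1 = (-4*(-5 + (2 + 2*(-1 + 4²))) + 14)*1 = (-4*(-5 + (2 + 2*(-1 + 16))) + 14)*1 = (-4*(-5 + (2 + 2*15)) + 14)*1 = (-4*(-5 + (2 + 30)) + 14)*1 = (-4*(-5 + 32) + 14)*1 = (-4*27 + 14)*1 = (-108 + 14)*1 = -94*1 = -94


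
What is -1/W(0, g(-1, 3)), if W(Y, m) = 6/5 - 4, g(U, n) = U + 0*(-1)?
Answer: 5/14 ≈ 0.35714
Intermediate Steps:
g(U, n) = U (g(U, n) = U + 0 = U)
W(Y, m) = -14/5 (W(Y, m) = 6*(1/5) - 4 = 6/5 - 4 = -14/5)
-1/W(0, g(-1, 3)) = -1/(-14/5) = -5/14*(-1) = 5/14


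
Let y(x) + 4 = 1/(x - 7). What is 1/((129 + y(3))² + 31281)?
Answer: 16/749497 ≈ 2.1348e-5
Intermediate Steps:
y(x) = -4 + 1/(-7 + x) (y(x) = -4 + 1/(x - 7) = -4 + 1/(-7 + x))
1/((129 + y(3))² + 31281) = 1/((129 + (29 - 4*3)/(-7 + 3))² + 31281) = 1/((129 + (29 - 12)/(-4))² + 31281) = 1/((129 - ¼*17)² + 31281) = 1/((129 - 17/4)² + 31281) = 1/((499/4)² + 31281) = 1/(249001/16 + 31281) = 1/(749497/16) = 16/749497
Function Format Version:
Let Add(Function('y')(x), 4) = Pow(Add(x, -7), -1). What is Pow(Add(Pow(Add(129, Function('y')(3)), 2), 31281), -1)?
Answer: Rational(16, 749497) ≈ 2.1348e-5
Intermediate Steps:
Function('y')(x) = Add(-4, Pow(Add(-7, x), -1)) (Function('y')(x) = Add(-4, Pow(Add(x, -7), -1)) = Add(-4, Pow(Add(-7, x), -1)))
Pow(Add(Pow(Add(129, Function('y')(3)), 2), 31281), -1) = Pow(Add(Pow(Add(129, Mul(Pow(Add(-7, 3), -1), Add(29, Mul(-4, 3)))), 2), 31281), -1) = Pow(Add(Pow(Add(129, Mul(Pow(-4, -1), Add(29, -12))), 2), 31281), -1) = Pow(Add(Pow(Add(129, Mul(Rational(-1, 4), 17)), 2), 31281), -1) = Pow(Add(Pow(Add(129, Rational(-17, 4)), 2), 31281), -1) = Pow(Add(Pow(Rational(499, 4), 2), 31281), -1) = Pow(Add(Rational(249001, 16), 31281), -1) = Pow(Rational(749497, 16), -1) = Rational(16, 749497)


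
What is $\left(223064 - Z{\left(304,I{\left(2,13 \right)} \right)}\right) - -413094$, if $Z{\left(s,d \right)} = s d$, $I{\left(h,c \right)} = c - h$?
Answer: $632814$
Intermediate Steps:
$Z{\left(s,d \right)} = d s$
$\left(223064 - Z{\left(304,I{\left(2,13 \right)} \right)}\right) - -413094 = \left(223064 - \left(13 - 2\right) 304\right) - -413094 = \left(223064 - \left(13 - 2\right) 304\right) + 413094 = \left(223064 - 11 \cdot 304\right) + 413094 = \left(223064 - 3344\right) + 413094 = 219720 + 413094 = 632814$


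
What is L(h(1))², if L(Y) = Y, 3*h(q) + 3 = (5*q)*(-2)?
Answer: 169/9 ≈ 18.778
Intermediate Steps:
h(q) = -1 - 10*q/3 (h(q) = -1 + ((5*q)*(-2))/3 = -1 + (-10*q)/3 = -1 - 10*q/3)
L(h(1))² = (-1 - 10/3*1)² = (-1 - 10/3)² = (-13/3)² = 169/9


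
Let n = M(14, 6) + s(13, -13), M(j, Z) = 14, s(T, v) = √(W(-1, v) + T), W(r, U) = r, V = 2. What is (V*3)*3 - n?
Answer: 4 - 2*√3 ≈ 0.53590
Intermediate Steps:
s(T, v) = √(-1 + T)
n = 14 + 2*√3 (n = 14 + √(-1 + 13) = 14 + √12 = 14 + 2*√3 ≈ 17.464)
(V*3)*3 - n = (2*3)*3 - (14 + 2*√3) = 6*3 + (-14 - 2*√3) = 18 + (-14 - 2*√3) = 4 - 2*√3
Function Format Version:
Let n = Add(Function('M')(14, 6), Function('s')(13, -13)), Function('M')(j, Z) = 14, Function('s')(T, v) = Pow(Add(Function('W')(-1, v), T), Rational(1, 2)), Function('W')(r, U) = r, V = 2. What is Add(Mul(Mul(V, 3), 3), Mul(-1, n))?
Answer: Add(4, Mul(-2, Pow(3, Rational(1, 2)))) ≈ 0.53590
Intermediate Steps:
Function('s')(T, v) = Pow(Add(-1, T), Rational(1, 2))
n = Add(14, Mul(2, Pow(3, Rational(1, 2)))) (n = Add(14, Pow(Add(-1, 13), Rational(1, 2))) = Add(14, Pow(12, Rational(1, 2))) = Add(14, Mul(2, Pow(3, Rational(1, 2)))) ≈ 17.464)
Add(Mul(Mul(V, 3), 3), Mul(-1, n)) = Add(Mul(Mul(2, 3), 3), Mul(-1, Add(14, Mul(2, Pow(3, Rational(1, 2)))))) = Add(Mul(6, 3), Add(-14, Mul(-2, Pow(3, Rational(1, 2))))) = Add(18, Add(-14, Mul(-2, Pow(3, Rational(1, 2))))) = Add(4, Mul(-2, Pow(3, Rational(1, 2))))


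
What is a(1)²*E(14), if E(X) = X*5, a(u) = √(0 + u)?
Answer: 70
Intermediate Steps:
a(u) = √u
E(X) = 5*X
a(1)²*E(14) = (√1)²*(5*14) = 1²*70 = 1*70 = 70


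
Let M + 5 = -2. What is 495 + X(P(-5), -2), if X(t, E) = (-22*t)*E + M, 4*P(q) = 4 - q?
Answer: 587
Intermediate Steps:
P(q) = 1 - q/4 (P(q) = (4 - q)/4 = 1 - q/4)
M = -7 (M = -5 - 2 = -7)
X(t, E) = -7 - 22*E*t (X(t, E) = (-22*t)*E - 7 = -22*E*t - 7 = -7 - 22*E*t)
495 + X(P(-5), -2) = 495 + (-7 - 22*(-2)*(1 - ¼*(-5))) = 495 + (-7 - 22*(-2)*(1 + 5/4)) = 495 + (-7 - 22*(-2)*9/4) = 495 + (-7 + 99) = 495 + 92 = 587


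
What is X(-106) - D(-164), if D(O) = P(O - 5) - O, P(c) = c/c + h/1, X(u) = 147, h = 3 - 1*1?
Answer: -20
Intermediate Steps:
h = 2 (h = 3 - 1 = 2)
P(c) = 3 (P(c) = c/c + 2/1 = 1 + 2*1 = 1 + 2 = 3)
D(O) = 3 - O
X(-106) - D(-164) = 147 - (3 - 1*(-164)) = 147 - (3 + 164) = 147 - 1*167 = 147 - 167 = -20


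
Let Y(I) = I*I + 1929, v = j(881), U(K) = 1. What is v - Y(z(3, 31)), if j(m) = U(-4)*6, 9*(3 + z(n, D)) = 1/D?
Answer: -150387139/77841 ≈ -1932.0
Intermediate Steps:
z(n, D) = -3 + 1/(9*D)
j(m) = 6 (j(m) = 1*6 = 6)
v = 6
Y(I) = 1929 + I**2 (Y(I) = I**2 + 1929 = 1929 + I**2)
v - Y(z(3, 31)) = 6 - (1929 + (-3 + (1/9)/31)**2) = 6 - (1929 + (-3 + (1/9)*(1/31))**2) = 6 - (1929 + (-3 + 1/279)**2) = 6 - (1929 + (-836/279)**2) = 6 - (1929 + 698896/77841) = 6 - 1*150854185/77841 = 6 - 150854185/77841 = -150387139/77841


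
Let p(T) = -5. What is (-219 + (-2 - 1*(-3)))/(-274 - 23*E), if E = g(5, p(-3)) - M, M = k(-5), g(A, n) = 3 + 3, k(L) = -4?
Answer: 109/252 ≈ 0.43254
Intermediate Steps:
g(A, n) = 6
M = -4
E = 10 (E = 6 - 1*(-4) = 6 + 4 = 10)
(-219 + (-2 - 1*(-3)))/(-274 - 23*E) = (-219 + (-2 - 1*(-3)))/(-274 - 23*10) = (-219 + (-2 + 3))/(-274 - 230) = (-219 + 1)/(-504) = -218*(-1/504) = 109/252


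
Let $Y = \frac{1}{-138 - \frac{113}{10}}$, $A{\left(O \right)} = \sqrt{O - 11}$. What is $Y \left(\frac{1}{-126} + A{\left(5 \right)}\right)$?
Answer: $\frac{5}{94059} - \frac{10 i \sqrt{6}}{1493} \approx 5.3158 \cdot 10^{-5} - 0.016407 i$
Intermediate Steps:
$A{\left(O \right)} = \sqrt{-11 + O}$
$Y = - \frac{10}{1493}$ ($Y = \frac{1}{-138 - \frac{113}{10}} = \frac{1}{- \frac{1493}{10}} = - \frac{10}{1493} \approx -0.0066979$)
$Y \left(\frac{1}{-126} + A{\left(5 \right)}\right) = - \frac{10 \left(\frac{1}{-126} + \sqrt{-11 + 5}\right)}{1493} = - \frac{10 \left(- \frac{1}{126} + \sqrt{-6}\right)}{1493} = - \frac{10 \left(- \frac{1}{126} + i \sqrt{6}\right)}{1493} = \frac{5}{94059} - \frac{10 i \sqrt{6}}{1493}$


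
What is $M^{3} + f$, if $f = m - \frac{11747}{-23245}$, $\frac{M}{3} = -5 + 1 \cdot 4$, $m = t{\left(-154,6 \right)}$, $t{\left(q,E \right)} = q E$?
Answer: $- \frac{22094248}{23245} \approx -950.49$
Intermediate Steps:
$t{\left(q,E \right)} = E q$
$m = -924$ ($m = 6 \left(-154\right) = -924$)
$M = -3$ ($M = 3 \left(-5 + 1 \cdot 4\right) = 3 \left(-5 + 4\right) = 3 \left(-1\right) = -3$)
$f = - \frac{21466633}{23245}$ ($f = -924 - \frac{11747}{-23245} = -924 - - \frac{11747}{23245} = -924 + \frac{11747}{23245} = - \frac{21466633}{23245} \approx -923.49$)
$M^{3} + f = \left(-3\right)^{3} - \frac{21466633}{23245} = -27 - \frac{21466633}{23245} = - \frac{22094248}{23245}$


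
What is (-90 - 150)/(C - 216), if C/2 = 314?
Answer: -60/103 ≈ -0.58252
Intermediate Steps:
C = 628 (C = 2*314 = 628)
(-90 - 150)/(C - 216) = (-90 - 150)/(628 - 216) = -240/412 = -240*1/412 = -60/103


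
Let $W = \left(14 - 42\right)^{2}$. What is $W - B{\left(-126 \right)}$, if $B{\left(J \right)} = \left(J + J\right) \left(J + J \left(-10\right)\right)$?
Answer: $286552$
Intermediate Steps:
$B{\left(J \right)} = - 18 J^{2}$ ($B{\left(J \right)} = 2 J \left(J - 10 J\right) = 2 J \left(- 9 J\right) = - 18 J^{2}$)
$W = 784$ ($W = \left(-28\right)^{2} = 784$)
$W - B{\left(-126 \right)} = 784 - - 18 \left(-126\right)^{2} = 784 - \left(-18\right) 15876 = 784 - -285768 = 784 + 285768 = 286552$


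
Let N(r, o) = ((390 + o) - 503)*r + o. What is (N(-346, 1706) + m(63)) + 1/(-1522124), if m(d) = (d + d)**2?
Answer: -812199277905/1522124 ≈ -5.3360e+5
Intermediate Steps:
m(d) = 4*d**2 (m(d) = (2*d)**2 = 4*d**2)
N(r, o) = o + r*(-113 + o) (N(r, o) = (-113 + o)*r + o = r*(-113 + o) + o = o + r*(-113 + o))
(N(-346, 1706) + m(63)) + 1/(-1522124) = ((1706 - 113*(-346) + 1706*(-346)) + 4*63**2) + 1/(-1522124) = ((1706 + 39098 - 590276) + 4*3969) - 1/1522124 = (-549472 + 15876) - 1/1522124 = -533596 - 1/1522124 = -812199277905/1522124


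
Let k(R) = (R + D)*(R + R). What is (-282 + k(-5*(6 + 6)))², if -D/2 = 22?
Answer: 148791204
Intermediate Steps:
D = -44 (D = -2*22 = -44)
k(R) = 2*R*(-44 + R) (k(R) = (R - 44)*(R + R) = (-44 + R)*(2*R) = 2*R*(-44 + R))
(-282 + k(-5*(6 + 6)))² = (-282 + 2*(-5*(6 + 6))*(-44 - 5*(6 + 6)))² = (-282 + 2*(-5*12)*(-44 - 5*12))² = (-282 + 2*(-60)*(-44 - 60))² = (-282 + 2*(-60)*(-104))² = (-282 + 12480)² = 12198² = 148791204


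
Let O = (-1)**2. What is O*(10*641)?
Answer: 6410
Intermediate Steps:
O = 1
O*(10*641) = 1*(10*641) = 1*6410 = 6410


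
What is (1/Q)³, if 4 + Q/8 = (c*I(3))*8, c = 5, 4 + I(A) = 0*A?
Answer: -1/2258403328 ≈ -4.4279e-10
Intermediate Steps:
I(A) = -4 (I(A) = -4 + 0*A = -4 + 0 = -4)
Q = -1312 (Q = -32 + 8*((5*(-4))*8) = -32 + 8*(-20*8) = -32 + 8*(-160) = -32 - 1280 = -1312)
(1/Q)³ = (1/(-1312))³ = (-1/1312)³ = -1/2258403328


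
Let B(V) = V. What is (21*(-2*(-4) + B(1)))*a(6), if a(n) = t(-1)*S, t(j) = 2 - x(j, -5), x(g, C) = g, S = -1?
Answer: -567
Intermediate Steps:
t(j) = 2 - j
a(n) = -3 (a(n) = (2 - 1*(-1))*(-1) = (2 + 1)*(-1) = 3*(-1) = -3)
(21*(-2*(-4) + B(1)))*a(6) = (21*(-2*(-4) + 1))*(-3) = (21*(8 + 1))*(-3) = (21*9)*(-3) = 189*(-3) = -567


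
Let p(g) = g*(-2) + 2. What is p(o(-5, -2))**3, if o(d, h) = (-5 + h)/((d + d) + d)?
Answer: 4096/3375 ≈ 1.2136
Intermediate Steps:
o(d, h) = (-5 + h)/(3*d) (o(d, h) = (-5 + h)/(2*d + d) = (-5 + h)/((3*d)) = (-5 + h)*(1/(3*d)) = (-5 + h)/(3*d))
p(g) = 2 - 2*g (p(g) = -2*g + 2 = 2 - 2*g)
p(o(-5, -2))**3 = (2 - 2*(-5 - 2)/(3*(-5)))**3 = (2 - 2*(-1)*(-7)/(3*5))**3 = (2 - 2*7/15)**3 = (2 - 14/15)**3 = (16/15)**3 = 4096/3375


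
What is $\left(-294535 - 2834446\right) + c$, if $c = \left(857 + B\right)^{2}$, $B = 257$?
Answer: $-1887985$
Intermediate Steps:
$c = 1240996$ ($c = \left(857 + 257\right)^{2} = 1114^{2} = 1240996$)
$\left(-294535 - 2834446\right) + c = \left(-294535 - 2834446\right) + 1240996 = -3128981 + 1240996 = -1887985$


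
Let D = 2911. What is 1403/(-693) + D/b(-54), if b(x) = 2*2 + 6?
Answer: 2003293/6930 ≈ 289.08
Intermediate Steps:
b(x) = 10 (b(x) = 4 + 6 = 10)
1403/(-693) + D/b(-54) = 1403/(-693) + 2911/10 = 1403*(-1/693) + 2911*(1/10) = -1403/693 + 2911/10 = 2003293/6930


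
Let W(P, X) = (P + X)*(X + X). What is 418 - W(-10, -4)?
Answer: 306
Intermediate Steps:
W(P, X) = 2*X*(P + X) (W(P, X) = (P + X)*(2*X) = 2*X*(P + X))
418 - W(-10, -4) = 418 - 2*(-4)*(-10 - 4) = 418 - 2*(-4)*(-14) = 418 - 1*112 = 418 - 112 = 306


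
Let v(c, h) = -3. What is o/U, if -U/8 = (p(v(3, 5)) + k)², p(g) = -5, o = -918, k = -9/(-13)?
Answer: 77571/12544 ≈ 6.1839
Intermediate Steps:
k = 9/13 (k = -9*(-1/13) = 9/13 ≈ 0.69231)
U = -25088/169 (U = -8*(-5 + 9/13)² = -8*(-56/13)² = -8*3136/169 = -25088/169 ≈ -148.45)
o/U = -918/(-25088/169) = -918*(-169/25088) = 77571/12544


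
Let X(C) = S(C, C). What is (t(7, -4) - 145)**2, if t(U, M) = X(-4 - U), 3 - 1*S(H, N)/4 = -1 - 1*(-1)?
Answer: 17689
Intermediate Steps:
S(H, N) = 12 (S(H, N) = 12 - 4*(-1 - 1*(-1)) = 12 - 4*(-1 + 1) = 12 - 4*0 = 12 + 0 = 12)
X(C) = 12
t(U, M) = 12
(t(7, -4) - 145)**2 = (12 - 145)**2 = (-133)**2 = 17689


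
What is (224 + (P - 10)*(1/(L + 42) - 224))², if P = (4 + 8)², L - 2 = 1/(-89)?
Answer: 13601099997052516/15327225 ≈ 8.8738e+8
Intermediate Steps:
L = 177/89 (L = 2 + 1/(-89) = 2 - 1/89 = 177/89 ≈ 1.9888)
P = 144 (P = 12² = 144)
(224 + (P - 10)*(1/(L + 42) - 224))² = (224 + (144 - 10)*(1/(177/89 + 42) - 224))² = (224 + 134*(1/(3915/89) - 224))² = (224 + 134*(89/3915 - 224))² = (224 + 134*(-876871/3915))² = (224 - 117500714/3915)² = (-116623754/3915)² = 13601099997052516/15327225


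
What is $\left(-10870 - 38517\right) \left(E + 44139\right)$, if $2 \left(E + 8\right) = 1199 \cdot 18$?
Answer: $-2712432814$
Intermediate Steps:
$E = 10783$ ($E = -8 + \frac{1199 \cdot 18}{2} = -8 + \frac{1}{2} \cdot 21582 = -8 + 10791 = 10783$)
$\left(-10870 - 38517\right) \left(E + 44139\right) = \left(-10870 - 38517\right) \left(10783 + 44139\right) = \left(-49387\right) 54922 = -2712432814$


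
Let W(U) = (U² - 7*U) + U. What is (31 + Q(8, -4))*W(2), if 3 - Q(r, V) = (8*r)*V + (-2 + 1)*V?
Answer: -2288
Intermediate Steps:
Q(r, V) = 3 + V - 8*V*r (Q(r, V) = 3 - ((8*r)*V + (-2 + 1)*V) = 3 - (8*V*r - V) = 3 - (-V + 8*V*r) = 3 + (V - 8*V*r) = 3 + V - 8*V*r)
W(U) = U² - 6*U
(31 + Q(8, -4))*W(2) = (31 + (3 - 4 - 8*(-4)*8))*(2*(-6 + 2)) = (31 + (3 - 4 + 256))*(2*(-4)) = (31 + 255)*(-8) = 286*(-8) = -2288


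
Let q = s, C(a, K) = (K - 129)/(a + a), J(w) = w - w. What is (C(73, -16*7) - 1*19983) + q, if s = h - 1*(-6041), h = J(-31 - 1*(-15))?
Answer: -2035773/146 ≈ -13944.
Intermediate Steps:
J(w) = 0
h = 0
C(a, K) = (-129 + K)/(2*a) (C(a, K) = (-129 + K)/((2*a)) = (-129 + K)*(1/(2*a)) = (-129 + K)/(2*a))
s = 6041 (s = 0 - 1*(-6041) = 0 + 6041 = 6041)
q = 6041
(C(73, -16*7) - 1*19983) + q = ((½)*(-129 - 16*7)/73 - 1*19983) + 6041 = ((½)*(1/73)*(-129 - 112) - 19983) + 6041 = ((½)*(1/73)*(-241) - 19983) + 6041 = (-241/146 - 19983) + 6041 = -2917759/146 + 6041 = -2035773/146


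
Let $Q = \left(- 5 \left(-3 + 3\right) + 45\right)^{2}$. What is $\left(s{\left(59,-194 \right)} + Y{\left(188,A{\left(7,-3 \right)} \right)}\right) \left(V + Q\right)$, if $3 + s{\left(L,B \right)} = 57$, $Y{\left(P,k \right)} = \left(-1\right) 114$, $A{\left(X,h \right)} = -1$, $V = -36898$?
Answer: $2092380$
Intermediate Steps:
$Y{\left(P,k \right)} = -114$
$s{\left(L,B \right)} = 54$ ($s{\left(L,B \right)} = -3 + 57 = 54$)
$Q = 2025$ ($Q = \left(\left(-5\right) 0 + 45\right)^{2} = \left(0 + 45\right)^{2} = 45^{2} = 2025$)
$\left(s{\left(59,-194 \right)} + Y{\left(188,A{\left(7,-3 \right)} \right)}\right) \left(V + Q\right) = \left(54 - 114\right) \left(-36898 + 2025\right) = \left(-60\right) \left(-34873\right) = 2092380$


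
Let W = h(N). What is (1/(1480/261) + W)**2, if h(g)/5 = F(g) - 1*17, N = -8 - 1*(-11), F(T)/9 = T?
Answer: 5514696121/2190400 ≈ 2517.7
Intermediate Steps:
F(T) = 9*T
N = 3 (N = -8 + 11 = 3)
h(g) = -85 + 45*g (h(g) = 5*(9*g - 1*17) = 5*(9*g - 17) = 5*(-17 + 9*g) = -85 + 45*g)
W = 50 (W = -85 + 45*3 = -85 + 135 = 50)
(1/(1480/261) + W)**2 = (1/(1480/261) + 50)**2 = (261/1480 + 50)**2 = (74261/1480)**2 = 5514696121/2190400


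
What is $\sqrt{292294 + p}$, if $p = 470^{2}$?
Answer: $\sqrt{513194} \approx 716.38$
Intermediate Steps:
$p = 220900$
$\sqrt{292294 + p} = \sqrt{292294 + 220900} = \sqrt{513194}$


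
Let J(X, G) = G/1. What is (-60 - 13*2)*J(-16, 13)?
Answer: -1118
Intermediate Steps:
J(X, G) = G (J(X, G) = G*1 = G)
(-60 - 13*2)*J(-16, 13) = (-60 - 13*2)*13 = (-60 - 26)*13 = -86*13 = -1118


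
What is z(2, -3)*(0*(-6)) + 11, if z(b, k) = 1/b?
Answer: 11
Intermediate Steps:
z(2, -3)*(0*(-6)) + 11 = (0*(-6))/2 + 11 = (1/2)*0 + 11 = 0 + 11 = 11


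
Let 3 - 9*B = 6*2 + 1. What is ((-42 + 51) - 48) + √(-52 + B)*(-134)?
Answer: -39 - 134*I*√478/3 ≈ -39.0 - 976.56*I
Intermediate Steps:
B = -10/9 (B = ⅓ - (6*2 + 1)/9 = ⅓ - (12 + 1)/9 = ⅓ - ⅑*13 = ⅓ - 13/9 = -10/9 ≈ -1.1111)
((-42 + 51) - 48) + √(-52 + B)*(-134) = ((-42 + 51) - 48) + √(-52 - 10/9)*(-134) = (9 - 48) + √(-478/9)*(-134) = -39 + (I*√478/3)*(-134) = -39 - 134*I*√478/3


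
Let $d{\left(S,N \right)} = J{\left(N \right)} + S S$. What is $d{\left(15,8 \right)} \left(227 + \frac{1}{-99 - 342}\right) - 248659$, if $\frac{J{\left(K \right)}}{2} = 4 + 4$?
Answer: $- \frac{85533073}{441} \approx -1.9395 \cdot 10^{5}$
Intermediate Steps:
$J{\left(K \right)} = 16$ ($J{\left(K \right)} = 2 \left(4 + 4\right) = 2 \cdot 8 = 16$)
$d{\left(S,N \right)} = 16 + S^{2}$ ($d{\left(S,N \right)} = 16 + S S = 16 + S^{2}$)
$d{\left(15,8 \right)} \left(227 + \frac{1}{-99 - 342}\right) - 248659 = \left(16 + 15^{2}\right) \left(227 + \frac{1}{-99 - 342}\right) - 248659 = \left(16 + 225\right) \left(227 + \frac{1}{-441}\right) - 248659 = 241 \left(227 - \frac{1}{441}\right) - 248659 = 241 \cdot \frac{100106}{441} - 248659 = \frac{24125546}{441} - 248659 = - \frac{85533073}{441}$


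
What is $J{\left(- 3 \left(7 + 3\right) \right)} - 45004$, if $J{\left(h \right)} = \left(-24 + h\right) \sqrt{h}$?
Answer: $-45004 - 54 i \sqrt{30} \approx -45004.0 - 295.77 i$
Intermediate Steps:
$J{\left(h \right)} = \sqrt{h} \left(-24 + h\right)$
$J{\left(- 3 \left(7 + 3\right) \right)} - 45004 = \sqrt{- 3 \left(7 + 3\right)} \left(-24 - 3 \left(7 + 3\right)\right) - 45004 = \sqrt{\left(-3\right) 10} \left(-24 - 30\right) - 45004 = \sqrt{-30} \left(-24 - 30\right) - 45004 = i \sqrt{30} \left(-54\right) - 45004 = - 54 i \sqrt{30} - 45004 = -45004 - 54 i \sqrt{30}$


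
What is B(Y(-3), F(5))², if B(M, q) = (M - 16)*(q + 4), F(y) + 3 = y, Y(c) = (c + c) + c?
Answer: 22500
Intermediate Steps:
Y(c) = 3*c (Y(c) = 2*c + c = 3*c)
F(y) = -3 + y
B(M, q) = (-16 + M)*(4 + q)
B(Y(-3), F(5))² = (-64 - 16*(-3 + 5) + 4*(3*(-3)) + (3*(-3))*(-3 + 5))² = (-64 - 16*2 + 4*(-9) - 9*2)² = (-64 - 32 - 36 - 18)² = (-150)² = 22500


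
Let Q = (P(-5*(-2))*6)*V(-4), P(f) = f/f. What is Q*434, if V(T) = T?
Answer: -10416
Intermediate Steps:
P(f) = 1
Q = -24 (Q = (1*6)*(-4) = 6*(-4) = -24)
Q*434 = -24*434 = -10416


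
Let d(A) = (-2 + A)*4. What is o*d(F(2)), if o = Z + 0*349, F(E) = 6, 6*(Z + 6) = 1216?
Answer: 9440/3 ≈ 3146.7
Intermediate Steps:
Z = 590/3 (Z = -6 + (⅙)*1216 = -6 + 608/3 = 590/3 ≈ 196.67)
o = 590/3 (o = 590/3 + 0*349 = 590/3 + 0 = 590/3 ≈ 196.67)
d(A) = -8 + 4*A
o*d(F(2)) = 590*(-8 + 4*6)/3 = 590*(-8 + 24)/3 = (590/3)*16 = 9440/3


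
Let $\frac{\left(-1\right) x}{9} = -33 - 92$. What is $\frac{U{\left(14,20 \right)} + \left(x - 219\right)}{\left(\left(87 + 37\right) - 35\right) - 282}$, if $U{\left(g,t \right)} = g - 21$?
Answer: $- \frac{899}{193} \approx -4.658$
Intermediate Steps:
$x = 1125$ ($x = - 9 \left(-33 - 92\right) = \left(-9\right) \left(-125\right) = 1125$)
$U{\left(g,t \right)} = -21 + g$
$\frac{U{\left(14,20 \right)} + \left(x - 219\right)}{\left(\left(87 + 37\right) - 35\right) - 282} = \frac{\left(-21 + 14\right) + \left(1125 - 219\right)}{\left(\left(87 + 37\right) - 35\right) - 282} = \frac{-7 + 906}{\left(124 - 35\right) - 282} = \frac{899}{89 - 282} = \frac{899}{-193} = 899 \left(- \frac{1}{193}\right) = - \frac{899}{193}$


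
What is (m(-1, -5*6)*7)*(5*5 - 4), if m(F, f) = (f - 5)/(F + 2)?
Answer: -5145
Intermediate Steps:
m(F, f) = (-5 + f)/(2 + F)
(m(-1, -5*6)*7)*(5*5 - 4) = (((-5 - 5*6)/(2 - 1))*7)*(5*5 - 4) = (((-5 - 30)/1)*7)*(25 - 4) = ((1*(-35))*7)*21 = -35*7*21 = -245*21 = -5145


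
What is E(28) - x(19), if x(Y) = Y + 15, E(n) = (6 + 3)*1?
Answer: -25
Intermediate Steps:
E(n) = 9 (E(n) = 9*1 = 9)
x(Y) = 15 + Y
E(28) - x(19) = 9 - (15 + 19) = 9 - 1*34 = 9 - 34 = -25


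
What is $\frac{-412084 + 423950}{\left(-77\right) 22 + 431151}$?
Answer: $\frac{11866}{429457} \approx 0.02763$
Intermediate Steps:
$\frac{-412084 + 423950}{\left(-77\right) 22 + 431151} = \frac{11866}{-1694 + 431151} = \frac{11866}{429457}$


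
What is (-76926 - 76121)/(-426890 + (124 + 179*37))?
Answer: 4937/13553 ≈ 0.36427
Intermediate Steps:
(-76926 - 76121)/(-426890 + (124 + 179*37)) = -153047/(-426890 + (124 + 6623)) = -153047/(-426890 + 6747) = -153047/(-420143) = -153047*(-1/420143) = 4937/13553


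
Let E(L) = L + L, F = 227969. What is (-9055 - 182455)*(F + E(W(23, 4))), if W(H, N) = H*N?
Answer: -43693581030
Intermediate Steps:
E(L) = 2*L
(-9055 - 182455)*(F + E(W(23, 4))) = (-9055 - 182455)*(227969 + 2*(23*4)) = -191510*(227969 + 2*92) = -191510*(227969 + 184) = -191510*228153 = -43693581030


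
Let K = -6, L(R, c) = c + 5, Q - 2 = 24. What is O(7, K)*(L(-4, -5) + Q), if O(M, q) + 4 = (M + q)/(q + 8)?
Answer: -91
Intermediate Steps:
Q = 26 (Q = 2 + 24 = 26)
L(R, c) = 5 + c
O(M, q) = -4 + (M + q)/(8 + q) (O(M, q) = -4 + (M + q)/(q + 8) = -4 + (M + q)/(8 + q))
O(7, K)*(L(-4, -5) + Q) = ((-32 + 7 - 3*(-6))/(8 - 6))*((5 - 5) + 26) = ((-32 + 7 + 18)/2)*(0 + 26) = ((½)*(-7))*26 = -7/2*26 = -91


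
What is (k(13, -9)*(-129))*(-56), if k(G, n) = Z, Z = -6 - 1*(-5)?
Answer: -7224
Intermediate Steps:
Z = -1 (Z = -6 + 5 = -1)
k(G, n) = -1
(k(13, -9)*(-129))*(-56) = -1*(-129)*(-56) = 129*(-56) = -7224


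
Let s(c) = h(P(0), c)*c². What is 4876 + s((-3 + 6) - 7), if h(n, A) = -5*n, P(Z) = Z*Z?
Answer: 4876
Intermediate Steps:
P(Z) = Z²
s(c) = 0 (s(c) = (-5*0²)*c² = (-5*0)*c² = 0*c² = 0)
4876 + s((-3 + 6) - 7) = 4876 + 0 = 4876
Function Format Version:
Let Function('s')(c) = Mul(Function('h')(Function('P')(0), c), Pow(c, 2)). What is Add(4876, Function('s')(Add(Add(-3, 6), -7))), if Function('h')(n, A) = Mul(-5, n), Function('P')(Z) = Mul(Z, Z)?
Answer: 4876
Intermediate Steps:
Function('P')(Z) = Pow(Z, 2)
Function('s')(c) = 0 (Function('s')(c) = Mul(Mul(-5, Pow(0, 2)), Pow(c, 2)) = Mul(Mul(-5, 0), Pow(c, 2)) = Mul(0, Pow(c, 2)) = 0)
Add(4876, Function('s')(Add(Add(-3, 6), -7))) = Add(4876, 0) = 4876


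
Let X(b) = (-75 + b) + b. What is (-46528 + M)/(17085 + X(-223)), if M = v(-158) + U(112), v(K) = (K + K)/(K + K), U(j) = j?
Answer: -46415/16564 ≈ -2.8022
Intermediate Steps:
X(b) = -75 + 2*b
v(K) = 1 (v(K) = (2*K)/((2*K)) = (2*K)*(1/(2*K)) = 1)
M = 113 (M = 1 + 112 = 113)
(-46528 + M)/(17085 + X(-223)) = (-46528 + 113)/(17085 + (-75 + 2*(-223))) = -46415/(17085 + (-75 - 446)) = -46415/(17085 - 521) = -46415/16564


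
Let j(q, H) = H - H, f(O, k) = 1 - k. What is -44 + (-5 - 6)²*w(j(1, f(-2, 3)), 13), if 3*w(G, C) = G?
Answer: -44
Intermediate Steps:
j(q, H) = 0
w(G, C) = G/3
-44 + (-5 - 6)²*w(j(1, f(-2, 3)), 13) = -44 + (-5 - 6)²*((⅓)*0) = -44 + (-11)²*0 = -44 + 121*0 = -44 + 0 = -44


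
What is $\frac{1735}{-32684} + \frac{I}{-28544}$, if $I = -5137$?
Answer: $\frac{29593467}{233233024} \approx 0.12688$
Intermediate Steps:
$\frac{1735}{-32684} + \frac{I}{-28544} = \frac{1735}{-32684} - \frac{5137}{-28544} = 1735 \left(- \frac{1}{32684}\right) - - \frac{5137}{28544} = - \frac{1735}{32684} + \frac{5137}{28544} = \frac{29593467}{233233024}$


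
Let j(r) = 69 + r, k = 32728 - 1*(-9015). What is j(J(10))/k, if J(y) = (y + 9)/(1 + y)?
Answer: 778/459173 ≈ 0.0016943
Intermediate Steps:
k = 41743 (k = 32728 + 9015 = 41743)
J(y) = (9 + y)/(1 + y)
j(J(10))/k = (69 + (9 + 10)/(1 + 10))/41743 = (69 + 19/11)*(1/41743) = (778/11)*(1/41743) = 778/459173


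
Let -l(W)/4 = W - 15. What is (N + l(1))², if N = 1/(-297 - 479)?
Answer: 1888337025/602176 ≈ 3135.9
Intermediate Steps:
N = -1/776 (N = 1/(-776) = -1/776 ≈ -0.0012887)
l(W) = 60 - 4*W (l(W) = -4*(W - 15) = -4*(-15 + W) = 60 - 4*W)
(N + l(1))² = (-1/776 + (60 - 4*1))² = (-1/776 + (60 - 4))² = (-1/776 + 56)² = (43455/776)² = 1888337025/602176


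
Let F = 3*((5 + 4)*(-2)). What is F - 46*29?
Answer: -1388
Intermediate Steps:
F = -54 (F = 3*(9*(-2)) = 3*(-18) = -54)
F - 46*29 = -54 - 46*29 = -54 - 1334 = -1388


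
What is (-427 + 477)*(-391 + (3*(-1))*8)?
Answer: -20750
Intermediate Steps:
(-427 + 477)*(-391 + (3*(-1))*8) = 50*(-391 - 3*8) = 50*(-391 - 24) = 50*(-415) = -20750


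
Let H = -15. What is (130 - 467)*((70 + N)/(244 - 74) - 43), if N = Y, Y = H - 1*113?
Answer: 1241508/85 ≈ 14606.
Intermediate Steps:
Y = -128 (Y = -15 - 1*113 = -15 - 113 = -128)
N = -128
(130 - 467)*((70 + N)/(244 - 74) - 43) = (130 - 467)*((70 - 128)/(244 - 74) - 43) = -337*(-58/170 - 43) = -337*(-58*1/170 - 43) = -337*(-29/85 - 43) = -337*(-3684/85) = 1241508/85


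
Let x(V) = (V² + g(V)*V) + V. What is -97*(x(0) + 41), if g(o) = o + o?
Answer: -3977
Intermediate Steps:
g(o) = 2*o
x(V) = V + 3*V² (x(V) = (V² + (2*V)*V) + V = (V² + 2*V²) + V = 3*V² + V = V + 3*V²)
-97*(x(0) + 41) = -97*(0*(1 + 3*0) + 41) = -97*(0*(1 + 0) + 41) = -97*(0*1 + 41) = -97*(0 + 41) = -97*41 = -3977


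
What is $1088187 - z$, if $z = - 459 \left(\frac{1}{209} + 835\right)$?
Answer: $\frac{307533927}{209} \approx 1.4715 \cdot 10^{6}$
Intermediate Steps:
$z = - \frac{80102844}{209}$ ($z = - 459 \left(\frac{1}{209} + 835\right) = \left(-459\right) \frac{174516}{209} = - \frac{80102844}{209} \approx -3.8327 \cdot 10^{5}$)
$1088187 - z = 1088187 - - \frac{80102844}{209} = 1088187 + \frac{80102844}{209} = \frac{307533927}{209}$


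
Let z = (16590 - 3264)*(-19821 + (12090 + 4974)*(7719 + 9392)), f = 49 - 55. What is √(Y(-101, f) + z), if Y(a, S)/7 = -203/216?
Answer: √5042333440693842/36 ≈ 1.9725e+6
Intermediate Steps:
f = -6
Y(a, S) = -1421/216 (Y(a, S) = 7*(-203/216) = -1421/216)
z = 3890689383258 (z = 13326*(-19821 + 17064*17111) = 13326*(-19821 + 291982104) = 13326*291962283 = 3890689383258)
√(Y(-101, f) + z) = √(-1421/216 + 3890689383258) = √(840388906782307/216) = √5042333440693842/36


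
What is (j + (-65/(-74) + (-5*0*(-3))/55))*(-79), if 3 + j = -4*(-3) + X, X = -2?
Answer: -46057/74 ≈ -622.39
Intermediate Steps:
j = 7 (j = -3 + (-4*(-3) - 2) = -3 + (12 - 2) = -3 + 10 = 7)
(j + (-65/(-74) + (-5*0*(-3))/55))*(-79) = (7 + (-65/(-74) + (-5*0*(-3))/55))*(-79) = (7 + (-65*(-1/74) + (0*(-3))*(1/55)))*(-79) = (7 + (65/74 + 0*(1/55)))*(-79) = (7 + (65/74 + 0))*(-79) = (7 + 65/74)*(-79) = (583/74)*(-79) = -46057/74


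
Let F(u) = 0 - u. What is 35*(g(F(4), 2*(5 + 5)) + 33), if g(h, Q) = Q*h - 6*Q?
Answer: -5845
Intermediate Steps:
F(u) = -u
g(h, Q) = -6*Q + Q*h
35*(g(F(4), 2*(5 + 5)) + 33) = 35*((2*(5 + 5))*(-6 - 1*4) + 33) = 35*((2*10)*(-6 - 4) + 33) = 35*(20*(-10) + 33) = 35*(-200 + 33) = 35*(-167) = -5845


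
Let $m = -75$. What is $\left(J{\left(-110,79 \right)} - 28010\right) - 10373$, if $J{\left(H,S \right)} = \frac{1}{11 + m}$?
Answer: $- \frac{2456513}{64} \approx -38383.0$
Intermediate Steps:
$J{\left(H,S \right)} = - \frac{1}{64}$ ($J{\left(H,S \right)} = \frac{1}{11 - 75} = \frac{1}{-64} = - \frac{1}{64}$)
$\left(J{\left(-110,79 \right)} - 28010\right) - 10373 = \left(- \frac{1}{64} - 28010\right) - 10373 = - \frac{1792641}{64} - 10373 = - \frac{2456513}{64}$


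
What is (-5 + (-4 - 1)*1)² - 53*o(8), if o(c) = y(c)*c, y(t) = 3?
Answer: -1172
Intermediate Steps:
o(c) = 3*c
(-5 + (-4 - 1)*1)² - 53*o(8) = (-5 + (-4 - 1)*1)² - 159*8 = (-5 - 5*1)² - 53*24 = (-5 - 5)² - 1272 = (-10)² - 1272 = 100 - 1272 = -1172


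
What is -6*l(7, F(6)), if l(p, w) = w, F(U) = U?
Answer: -36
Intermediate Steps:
-6*l(7, F(6)) = -6*6 = -36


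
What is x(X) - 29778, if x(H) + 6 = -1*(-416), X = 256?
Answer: -29368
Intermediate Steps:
x(H) = 410 (x(H) = -6 - 1*(-416) = -6 + 416 = 410)
x(X) - 29778 = 410 - 29778 = -29368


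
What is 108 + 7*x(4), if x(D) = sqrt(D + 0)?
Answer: 122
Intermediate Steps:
x(D) = sqrt(D)
108 + 7*x(4) = 108 + 7*sqrt(4) = 108 + 7*2 = 108 + 14 = 122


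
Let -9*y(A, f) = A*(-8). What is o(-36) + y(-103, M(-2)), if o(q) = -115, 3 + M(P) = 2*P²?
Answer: -1859/9 ≈ -206.56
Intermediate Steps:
M(P) = -3 + 2*P²
y(A, f) = 8*A/9 (y(A, f) = -A*(-8)/9 = -(-8)*A/9 = 8*A/9)
o(-36) + y(-103, M(-2)) = -115 + (8/9)*(-103) = -115 - 824/9 = -1859/9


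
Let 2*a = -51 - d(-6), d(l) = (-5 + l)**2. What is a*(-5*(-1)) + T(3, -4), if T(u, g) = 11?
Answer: -419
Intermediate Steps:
a = -86 (a = (-51 - (-5 - 6)**2)/2 = (-51 - 1*(-11)**2)/2 = (-51 - 1*121)/2 = (-51 - 121)/2 = (1/2)*(-172) = -86)
a*(-5*(-1)) + T(3, -4) = -(-430)*(-1) + 11 = -86*5 + 11 = -430 + 11 = -419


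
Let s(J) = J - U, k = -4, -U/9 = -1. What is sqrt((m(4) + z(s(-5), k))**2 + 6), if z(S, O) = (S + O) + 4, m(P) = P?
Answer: sqrt(106) ≈ 10.296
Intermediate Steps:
U = 9 (U = -9*(-1) = 9)
s(J) = -9 + J (s(J) = J - 1*9 = J - 9 = -9 + J)
z(S, O) = 4 + O + S (z(S, O) = (O + S) + 4 = 4 + O + S)
sqrt((m(4) + z(s(-5), k))**2 + 6) = sqrt((4 + (4 - 4 + (-9 - 5)))**2 + 6) = sqrt((4 + (4 - 4 - 14))**2 + 6) = sqrt((4 - 14)**2 + 6) = sqrt((-10)**2 + 6) = sqrt(100 + 6) = sqrt(106)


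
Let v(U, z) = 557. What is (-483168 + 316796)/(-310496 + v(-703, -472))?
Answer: 166372/309939 ≈ 0.53679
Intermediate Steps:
(-483168 + 316796)/(-310496 + v(-703, -472)) = (-483168 + 316796)/(-310496 + 557) = -166372/(-309939) = -166372*(-1/309939) = 166372/309939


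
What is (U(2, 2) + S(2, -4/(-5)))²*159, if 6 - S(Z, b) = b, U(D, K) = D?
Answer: 206064/25 ≈ 8242.6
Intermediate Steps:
S(Z, b) = 6 - b
(U(2, 2) + S(2, -4/(-5)))²*159 = (2 + (6 - (-4)/(-5)))²*159 = (2 + (6 - (-4)*(-1)/5))²*159 = (2 + (6 - 1*⅘))²*159 = (2 + (6 - ⅘))²*159 = (2 + 26/5)²*159 = (36/5)²*159 = (1296/25)*159 = 206064/25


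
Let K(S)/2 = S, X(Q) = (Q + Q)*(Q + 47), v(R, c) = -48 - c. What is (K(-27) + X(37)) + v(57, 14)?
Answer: 6100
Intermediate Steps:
X(Q) = 2*Q*(47 + Q) (X(Q) = (2*Q)*(47 + Q) = 2*Q*(47 + Q))
K(S) = 2*S
(K(-27) + X(37)) + v(57, 14) = (2*(-27) + 2*37*(47 + 37)) + (-48 - 1*14) = (-54 + 2*37*84) + (-48 - 14) = (-54 + 6216) - 62 = 6162 - 62 = 6100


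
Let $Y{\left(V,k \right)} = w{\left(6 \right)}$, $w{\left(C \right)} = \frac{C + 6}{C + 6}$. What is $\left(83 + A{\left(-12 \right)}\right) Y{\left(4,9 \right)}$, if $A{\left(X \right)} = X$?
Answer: $71$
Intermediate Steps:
$w{\left(C \right)} = 1$ ($w{\left(C \right)} = \frac{6 + C}{6 + C} = 1$)
$Y{\left(V,k \right)} = 1$
$\left(83 + A{\left(-12 \right)}\right) Y{\left(4,9 \right)} = \left(83 - 12\right) 1 = 71 \cdot 1 = 71$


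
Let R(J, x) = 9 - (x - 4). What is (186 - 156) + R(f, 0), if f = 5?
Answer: 43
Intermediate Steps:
R(J, x) = 13 - x (R(J, x) = 9 - (-4 + x) = 9 + (4 - x) = 13 - x)
(186 - 156) + R(f, 0) = (186 - 156) + (13 - 1*0) = 30 + (13 + 0) = 30 + 13 = 43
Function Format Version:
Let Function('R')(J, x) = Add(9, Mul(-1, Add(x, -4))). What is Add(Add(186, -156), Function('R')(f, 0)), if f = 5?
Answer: 43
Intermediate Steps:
Function('R')(J, x) = Add(13, Mul(-1, x)) (Function('R')(J, x) = Add(9, Mul(-1, Add(-4, x))) = Add(9, Add(4, Mul(-1, x))) = Add(13, Mul(-1, x)))
Add(Add(186, -156), Function('R')(f, 0)) = Add(Add(186, -156), Add(13, Mul(-1, 0))) = Add(30, Add(13, 0)) = Add(30, 13) = 43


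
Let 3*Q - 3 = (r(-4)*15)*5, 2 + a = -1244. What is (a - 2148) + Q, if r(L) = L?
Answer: -3493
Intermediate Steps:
a = -1246 (a = -2 - 1244 = -1246)
Q = -99 (Q = 1 + (-4*15*5)/3 = 1 + (-60*5)/3 = 1 + (1/3)*(-300) = 1 - 100 = -99)
(a - 2148) + Q = (-1246 - 2148) - 99 = -3394 - 99 = -3493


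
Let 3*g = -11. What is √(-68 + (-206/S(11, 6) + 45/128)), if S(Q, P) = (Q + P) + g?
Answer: I*√531830/80 ≈ 9.1158*I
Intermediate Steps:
g = -11/3 (g = (⅓)*(-11) = -11/3 ≈ -3.6667)
S(Q, P) = -11/3 + P + Q (S(Q, P) = (Q + P) - 11/3 = (P + Q) - 11/3 = -11/3 + P + Q)
√(-68 + (-206/S(11, 6) + 45/128)) = √(-68 + (-206/(-11/3 + 6 + 11) + 45/128)) = √(-68 + (-206/40/3 + 45*(1/128))) = √(-68 + (-206*3/40 + 45/128)) = √(-68 + (-309/20 + 45/128)) = √(-68 - 9663/640) = √(-53183/640) = I*√531830/80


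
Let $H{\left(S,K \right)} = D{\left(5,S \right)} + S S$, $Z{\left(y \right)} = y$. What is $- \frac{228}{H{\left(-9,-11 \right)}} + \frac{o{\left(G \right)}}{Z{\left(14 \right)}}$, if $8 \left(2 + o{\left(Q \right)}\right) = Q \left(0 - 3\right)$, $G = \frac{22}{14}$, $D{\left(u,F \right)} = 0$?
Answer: $- \frac{63499}{21168} \approx -2.9998$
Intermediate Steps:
$G = \frac{11}{7}$ ($G = 22 \cdot \frac{1}{14} = \frac{11}{7} \approx 1.5714$)
$o{\left(Q \right)} = -2 - \frac{3 Q}{8}$ ($o{\left(Q \right)} = -2 + \frac{Q \left(0 - 3\right)}{8} = -2 + \frac{Q \left(-3\right)}{8} = -2 + \frac{\left(-3\right) Q}{8} = -2 - \frac{3 Q}{8}$)
$H{\left(S,K \right)} = S^{2}$ ($H{\left(S,K \right)} = 0 + S S = 0 + S^{2} = S^{2}$)
$- \frac{228}{H{\left(-9,-11 \right)}} + \frac{o{\left(G \right)}}{Z{\left(14 \right)}} = - \frac{228}{\left(-9\right)^{2}} + \frac{-2 - \frac{33}{56}}{14} = - \frac{228}{81} + \left(-2 - \frac{33}{56}\right) \frac{1}{14} = \left(-228\right) \frac{1}{81} - \frac{145}{784} = - \frac{76}{27} - \frac{145}{784} = - \frac{63499}{21168}$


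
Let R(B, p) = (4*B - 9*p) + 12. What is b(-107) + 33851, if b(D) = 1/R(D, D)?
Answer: 18516498/547 ≈ 33851.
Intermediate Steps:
R(B, p) = 12 - 9*p + 4*B (R(B, p) = (-9*p + 4*B) + 12 = 12 - 9*p + 4*B)
b(D) = 1/(12 - 5*D) (b(D) = 1/(12 - 9*D + 4*D) = 1/(12 - 5*D))
b(-107) + 33851 = 1/(12 - 5*(-107)) + 33851 = 1/(12 + 535) + 33851 = 1/547 + 33851 = 18516498/547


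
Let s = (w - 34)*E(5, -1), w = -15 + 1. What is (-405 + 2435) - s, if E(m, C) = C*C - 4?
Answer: 1886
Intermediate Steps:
E(m, C) = -4 + C² (E(m, C) = C² - 4 = -4 + C²)
w = -14
s = 144 (s = (-14 - 34)*(-4 + (-1)²) = -48*(-4 + 1) = -48*(-3) = 144)
(-405 + 2435) - s = (-405 + 2435) - 1*144 = 2030 - 144 = 1886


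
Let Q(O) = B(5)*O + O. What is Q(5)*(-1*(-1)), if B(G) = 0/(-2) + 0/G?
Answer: 5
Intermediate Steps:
B(G) = 0 (B(G) = 0*(-½) + 0 = 0 + 0 = 0)
Q(O) = O (Q(O) = 0*O + O = 0 + O = O)
Q(5)*(-1*(-1)) = 5*(-1*(-1)) = 5*1 = 5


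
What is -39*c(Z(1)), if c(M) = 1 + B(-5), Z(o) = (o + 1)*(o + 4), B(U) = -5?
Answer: 156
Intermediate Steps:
Z(o) = (1 + o)*(4 + o)
c(M) = -4 (c(M) = 1 - 5 = -4)
-39*c(Z(1)) = -39*(-4) = 156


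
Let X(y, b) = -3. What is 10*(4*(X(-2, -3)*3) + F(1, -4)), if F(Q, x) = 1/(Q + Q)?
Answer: -355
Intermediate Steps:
F(Q, x) = 1/(2*Q)
10*(4*(X(-2, -3)*3) + F(1, -4)) = 10*(4*(-3*3) + (½)/1) = 10*(4*(-9) + (½)*1) = 10*(-36 + ½) = 10*(-71/2) = -355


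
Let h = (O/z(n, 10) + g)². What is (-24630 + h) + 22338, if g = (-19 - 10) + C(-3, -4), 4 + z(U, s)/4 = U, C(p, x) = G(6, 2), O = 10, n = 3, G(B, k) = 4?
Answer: -6143/4 ≈ -1535.8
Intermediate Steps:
C(p, x) = 4
z(U, s) = -16 + 4*U
g = -25 (g = (-19 - 10) + 4 = -29 + 4 = -25)
h = 3025/4 (h = (10/(-16 + 4*3) - 25)² = (10/(-16 + 12) - 25)² = (10/(-4) - 25)² = (10*(-¼) - 25)² = (-5/2 - 25)² = (-55/2)² = 3025/4 ≈ 756.25)
(-24630 + h) + 22338 = (-24630 + 3025/4) + 22338 = -95495/4 + 22338 = -6143/4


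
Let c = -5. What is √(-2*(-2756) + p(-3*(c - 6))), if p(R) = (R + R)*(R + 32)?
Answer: 13*√58 ≈ 99.005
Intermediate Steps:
p(R) = 2*R*(32 + R) (p(R) = (2*R)*(32 + R) = 2*R*(32 + R))
√(-2*(-2756) + p(-3*(c - 6))) = √(-2*(-2756) + 2*(-3*(-5 - 6))*(32 - 3*(-5 - 6))) = √(5512 + 2*(-3*(-11))*(32 - 3*(-11))) = √(5512 + 2*33*(32 + 33)) = √(5512 + 2*33*65) = √(5512 + 4290) = √9802 = 13*√58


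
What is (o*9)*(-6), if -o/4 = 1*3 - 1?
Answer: 432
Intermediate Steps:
o = -8 (o = -4*(1*3 - 1) = -4*(3 - 1) = -4*2 = -8)
(o*9)*(-6) = -8*9*(-6) = -72*(-6) = 432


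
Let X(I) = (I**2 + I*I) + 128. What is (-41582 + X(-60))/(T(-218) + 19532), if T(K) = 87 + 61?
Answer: -5709/3280 ≈ -1.7405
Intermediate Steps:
X(I) = 128 + 2*I**2 (X(I) = (I**2 + I**2) + 128 = 2*I**2 + 128 = 128 + 2*I**2)
T(K) = 148
(-41582 + X(-60))/(T(-218) + 19532) = (-41582 + (128 + 2*(-60)**2))/(148 + 19532) = (-41582 + (128 + 2*3600))/19680 = (-41582 + (128 + 7200))*(1/19680) = (-41582 + 7328)*(1/19680) = -34254*1/19680 = -5709/3280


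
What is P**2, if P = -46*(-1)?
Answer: 2116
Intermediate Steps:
P = 46
P**2 = 46**2 = 2116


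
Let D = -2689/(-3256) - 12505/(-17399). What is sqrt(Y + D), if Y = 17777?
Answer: sqrt(14264402418599614094)/28325572 ≈ 133.34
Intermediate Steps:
D = 87502191/56651144 (D = -2689*(-1/3256) - 12505*(-1/17399) = 2689/3256 + 12505/17399 = 87502191/56651144 ≈ 1.5446)
sqrt(Y + D) = sqrt(17777 + 87502191/56651144) = sqrt(1007174889079/56651144) = sqrt(14264402418599614094)/28325572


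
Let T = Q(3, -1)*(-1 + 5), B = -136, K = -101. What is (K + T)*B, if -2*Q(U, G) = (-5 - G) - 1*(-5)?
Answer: 14008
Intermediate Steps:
Q(U, G) = G/2 (Q(U, G) = -((-5 - G) - 1*(-5))/2 = -((-5 - G) + 5)/2 = -(-1)*G/2 = G/2)
T = -2 (T = ((1/2)*(-1))*(-1 + 5) = -1/2*4 = -2)
(K + T)*B = (-101 - 2)*(-136) = -103*(-136) = 14008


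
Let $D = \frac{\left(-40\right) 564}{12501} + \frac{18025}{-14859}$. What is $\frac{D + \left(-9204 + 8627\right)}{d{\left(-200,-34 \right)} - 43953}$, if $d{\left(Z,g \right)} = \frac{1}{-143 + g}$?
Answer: $\frac{39238518406}{2973445028333} \approx 0.013196$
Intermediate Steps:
$D = - \frac{6920365}{2293239}$ ($D = \left(-22560\right) \frac{1}{12501} + 18025 \left(- \frac{1}{14859}\right) = - \frac{7520}{4167} - \frac{18025}{14859} = - \frac{6920365}{2293239} \approx -3.0177$)
$\frac{D + \left(-9204 + 8627\right)}{d{\left(-200,-34 \right)} - 43953} = \frac{- \frac{6920365}{2293239} + \left(-9204 + 8627\right)}{\frac{1}{-143 - 34} - 43953} = \frac{- \frac{6920365}{2293239} - 577}{\frac{1}{-177} - 43953} = - \frac{1330119268}{2293239 \left(- \frac{1}{177} - 43953\right)} = - \frac{1330119268}{2293239 \left(- \frac{7779682}{177}\right)} = \left(- \frac{1330119268}{2293239}\right) \left(- \frac{177}{7779682}\right) = \frac{39238518406}{2973445028333}$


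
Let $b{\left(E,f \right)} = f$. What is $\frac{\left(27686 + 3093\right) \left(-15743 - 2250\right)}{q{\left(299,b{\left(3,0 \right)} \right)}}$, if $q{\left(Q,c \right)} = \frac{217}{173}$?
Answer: $- \frac{13686933233}{31} \approx -4.4151 \cdot 10^{8}$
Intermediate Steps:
$q{\left(Q,c \right)} = \frac{217}{173}$ ($q{\left(Q,c \right)} = 217 \cdot \frac{1}{173} = \frac{217}{173}$)
$\frac{\left(27686 + 3093\right) \left(-15743 - 2250\right)}{q{\left(299,b{\left(3,0 \right)} \right)}} = \frac{\left(27686 + 3093\right) \left(-15743 - 2250\right)}{\frac{217}{173}} = 30779 \left(-17993\right) \frac{173}{217} = \left(-553806547\right) \frac{173}{217} = - \frac{13686933233}{31}$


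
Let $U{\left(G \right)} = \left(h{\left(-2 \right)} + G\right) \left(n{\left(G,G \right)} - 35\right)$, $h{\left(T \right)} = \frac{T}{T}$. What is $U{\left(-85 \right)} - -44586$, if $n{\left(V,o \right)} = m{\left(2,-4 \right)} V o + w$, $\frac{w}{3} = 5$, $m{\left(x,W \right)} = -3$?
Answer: $1866966$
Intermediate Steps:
$w = 15$ ($w = 3 \cdot 5 = 15$)
$h{\left(T \right)} = 1$
$n{\left(V,o \right)} = 15 - 3 V o$ ($n{\left(V,o \right)} = - 3 V o + 15 = 15 - 3 V o$)
$U{\left(G \right)} = \left(1 + G\right) \left(-20 - 3 G^{2}\right)$ ($U{\left(G \right)} = \left(1 + G\right) \left(\left(15 - 3 G G\right) - 35\right) = \left(1 + G\right) \left(\left(15 - 3 G^{2}\right) - 35\right) = \left(1 + G\right) \left(-20 - 3 G^{2}\right)$)
$U{\left(-85 \right)} - -44586 = \left(-20 - -1700 - 3 \left(-85\right)^{2} - 3 \left(-85\right)^{3}\right) - -44586 = \left(-20 + 1700 - 21675 - -1842375\right) + 44586 = \left(-20 + 1700 - 21675 + 1842375\right) + 44586 = 1822380 + 44586 = 1866966$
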